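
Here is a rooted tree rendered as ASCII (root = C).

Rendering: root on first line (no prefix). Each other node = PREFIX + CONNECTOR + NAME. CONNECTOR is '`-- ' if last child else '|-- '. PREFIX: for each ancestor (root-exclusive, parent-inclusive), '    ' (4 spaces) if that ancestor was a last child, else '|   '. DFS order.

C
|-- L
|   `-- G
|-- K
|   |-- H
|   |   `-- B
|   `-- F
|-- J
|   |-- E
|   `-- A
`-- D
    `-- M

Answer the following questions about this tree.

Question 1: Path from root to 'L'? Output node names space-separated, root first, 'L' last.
Walk down from root: C -> L

Answer: C L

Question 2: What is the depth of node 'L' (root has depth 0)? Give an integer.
Answer: 1

Derivation:
Path from root to L: C -> L
Depth = number of edges = 1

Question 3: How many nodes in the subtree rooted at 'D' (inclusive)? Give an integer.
Answer: 2

Derivation:
Subtree rooted at D contains: D, M
Count = 2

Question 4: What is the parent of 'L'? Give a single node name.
Answer: C

Derivation:
Scan adjacency: L appears as child of C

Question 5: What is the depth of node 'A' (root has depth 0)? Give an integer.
Path from root to A: C -> J -> A
Depth = number of edges = 2

Answer: 2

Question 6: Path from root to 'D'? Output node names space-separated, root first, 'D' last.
Answer: C D

Derivation:
Walk down from root: C -> D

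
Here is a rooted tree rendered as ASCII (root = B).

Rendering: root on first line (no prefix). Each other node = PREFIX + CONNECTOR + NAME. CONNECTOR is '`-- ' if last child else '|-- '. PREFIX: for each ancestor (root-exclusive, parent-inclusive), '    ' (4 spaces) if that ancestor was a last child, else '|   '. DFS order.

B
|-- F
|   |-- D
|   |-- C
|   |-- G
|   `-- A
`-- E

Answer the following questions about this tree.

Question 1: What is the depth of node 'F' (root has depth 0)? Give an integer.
Path from root to F: B -> F
Depth = number of edges = 1

Answer: 1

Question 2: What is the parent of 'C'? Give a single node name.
Scan adjacency: C appears as child of F

Answer: F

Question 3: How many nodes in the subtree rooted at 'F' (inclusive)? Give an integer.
Subtree rooted at F contains: A, C, D, F, G
Count = 5

Answer: 5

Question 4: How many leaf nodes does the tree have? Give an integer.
Leaves (nodes with no children): A, C, D, E, G

Answer: 5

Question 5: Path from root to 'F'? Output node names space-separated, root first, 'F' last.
Walk down from root: B -> F

Answer: B F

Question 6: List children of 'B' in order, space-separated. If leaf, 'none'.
Answer: F E

Derivation:
Node B's children (from adjacency): F, E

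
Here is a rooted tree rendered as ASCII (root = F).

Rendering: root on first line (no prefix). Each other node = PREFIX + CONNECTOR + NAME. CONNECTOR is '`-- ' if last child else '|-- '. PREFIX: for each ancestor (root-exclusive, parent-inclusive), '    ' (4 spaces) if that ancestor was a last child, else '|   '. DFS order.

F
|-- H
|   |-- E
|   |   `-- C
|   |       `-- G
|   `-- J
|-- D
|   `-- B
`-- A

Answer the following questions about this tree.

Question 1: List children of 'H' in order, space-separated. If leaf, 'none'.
Node H's children (from adjacency): E, J

Answer: E J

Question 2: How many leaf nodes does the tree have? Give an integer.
Answer: 4

Derivation:
Leaves (nodes with no children): A, B, G, J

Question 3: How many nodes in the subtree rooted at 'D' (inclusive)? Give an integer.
Subtree rooted at D contains: B, D
Count = 2

Answer: 2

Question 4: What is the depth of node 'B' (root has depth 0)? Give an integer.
Answer: 2

Derivation:
Path from root to B: F -> D -> B
Depth = number of edges = 2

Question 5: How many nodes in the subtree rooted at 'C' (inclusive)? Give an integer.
Answer: 2

Derivation:
Subtree rooted at C contains: C, G
Count = 2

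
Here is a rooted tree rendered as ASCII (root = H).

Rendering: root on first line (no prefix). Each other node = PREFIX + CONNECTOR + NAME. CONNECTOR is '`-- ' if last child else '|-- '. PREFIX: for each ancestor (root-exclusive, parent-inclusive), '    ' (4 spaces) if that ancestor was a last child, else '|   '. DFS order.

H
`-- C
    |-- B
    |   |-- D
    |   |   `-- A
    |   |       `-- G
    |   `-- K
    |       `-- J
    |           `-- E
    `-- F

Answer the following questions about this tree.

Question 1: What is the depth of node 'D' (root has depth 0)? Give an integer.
Path from root to D: H -> C -> B -> D
Depth = number of edges = 3

Answer: 3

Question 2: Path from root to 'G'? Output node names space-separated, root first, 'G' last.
Answer: H C B D A G

Derivation:
Walk down from root: H -> C -> B -> D -> A -> G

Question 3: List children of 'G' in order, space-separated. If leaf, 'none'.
Node G's children (from adjacency): (leaf)

Answer: none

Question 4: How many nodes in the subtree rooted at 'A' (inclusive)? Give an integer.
Subtree rooted at A contains: A, G
Count = 2

Answer: 2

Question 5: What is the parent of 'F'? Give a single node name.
Answer: C

Derivation:
Scan adjacency: F appears as child of C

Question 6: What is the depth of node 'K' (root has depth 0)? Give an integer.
Path from root to K: H -> C -> B -> K
Depth = number of edges = 3

Answer: 3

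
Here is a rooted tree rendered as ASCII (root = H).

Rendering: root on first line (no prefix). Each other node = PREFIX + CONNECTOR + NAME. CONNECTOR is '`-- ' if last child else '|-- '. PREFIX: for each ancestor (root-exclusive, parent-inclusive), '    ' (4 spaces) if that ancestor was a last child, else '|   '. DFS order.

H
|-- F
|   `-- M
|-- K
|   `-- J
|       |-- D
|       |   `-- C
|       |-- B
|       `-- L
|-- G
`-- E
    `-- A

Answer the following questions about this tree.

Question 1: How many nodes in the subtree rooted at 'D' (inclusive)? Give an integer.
Answer: 2

Derivation:
Subtree rooted at D contains: C, D
Count = 2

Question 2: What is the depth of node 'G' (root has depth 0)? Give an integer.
Answer: 1

Derivation:
Path from root to G: H -> G
Depth = number of edges = 1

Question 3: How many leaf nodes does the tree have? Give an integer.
Answer: 6

Derivation:
Leaves (nodes with no children): A, B, C, G, L, M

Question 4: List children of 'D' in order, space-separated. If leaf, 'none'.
Node D's children (from adjacency): C

Answer: C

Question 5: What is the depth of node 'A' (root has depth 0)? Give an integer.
Path from root to A: H -> E -> A
Depth = number of edges = 2

Answer: 2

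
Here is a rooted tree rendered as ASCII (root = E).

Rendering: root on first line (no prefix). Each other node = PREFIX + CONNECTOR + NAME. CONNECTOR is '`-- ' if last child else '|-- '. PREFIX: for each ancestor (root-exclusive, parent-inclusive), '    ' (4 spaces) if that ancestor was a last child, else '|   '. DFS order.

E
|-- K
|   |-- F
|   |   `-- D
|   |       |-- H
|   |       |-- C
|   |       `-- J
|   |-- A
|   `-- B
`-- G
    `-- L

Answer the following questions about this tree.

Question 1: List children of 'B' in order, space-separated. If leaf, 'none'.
Answer: none

Derivation:
Node B's children (from adjacency): (leaf)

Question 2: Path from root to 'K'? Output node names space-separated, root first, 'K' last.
Answer: E K

Derivation:
Walk down from root: E -> K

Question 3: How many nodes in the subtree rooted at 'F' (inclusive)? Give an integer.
Subtree rooted at F contains: C, D, F, H, J
Count = 5

Answer: 5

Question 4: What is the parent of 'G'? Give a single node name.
Scan adjacency: G appears as child of E

Answer: E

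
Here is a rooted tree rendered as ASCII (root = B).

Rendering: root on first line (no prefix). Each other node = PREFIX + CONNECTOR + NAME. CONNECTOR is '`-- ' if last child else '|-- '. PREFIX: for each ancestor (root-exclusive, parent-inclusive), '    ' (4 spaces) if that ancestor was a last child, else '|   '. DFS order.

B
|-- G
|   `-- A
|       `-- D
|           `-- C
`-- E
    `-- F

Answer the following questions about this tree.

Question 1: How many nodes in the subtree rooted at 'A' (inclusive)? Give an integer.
Subtree rooted at A contains: A, C, D
Count = 3

Answer: 3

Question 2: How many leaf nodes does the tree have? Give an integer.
Leaves (nodes with no children): C, F

Answer: 2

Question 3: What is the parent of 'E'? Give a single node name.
Scan adjacency: E appears as child of B

Answer: B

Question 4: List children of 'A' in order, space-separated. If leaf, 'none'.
Node A's children (from adjacency): D

Answer: D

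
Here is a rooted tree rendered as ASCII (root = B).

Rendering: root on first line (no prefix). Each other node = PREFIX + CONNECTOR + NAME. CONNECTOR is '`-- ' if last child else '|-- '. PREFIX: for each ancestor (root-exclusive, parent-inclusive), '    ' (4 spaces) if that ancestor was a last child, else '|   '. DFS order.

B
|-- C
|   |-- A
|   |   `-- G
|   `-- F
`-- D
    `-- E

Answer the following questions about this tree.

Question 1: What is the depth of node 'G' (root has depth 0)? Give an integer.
Path from root to G: B -> C -> A -> G
Depth = number of edges = 3

Answer: 3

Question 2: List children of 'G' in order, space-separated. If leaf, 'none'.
Answer: none

Derivation:
Node G's children (from adjacency): (leaf)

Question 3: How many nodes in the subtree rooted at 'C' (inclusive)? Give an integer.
Answer: 4

Derivation:
Subtree rooted at C contains: A, C, F, G
Count = 4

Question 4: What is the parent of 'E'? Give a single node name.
Scan adjacency: E appears as child of D

Answer: D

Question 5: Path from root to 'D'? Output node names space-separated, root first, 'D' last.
Answer: B D

Derivation:
Walk down from root: B -> D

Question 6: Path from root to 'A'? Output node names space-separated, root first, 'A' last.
Answer: B C A

Derivation:
Walk down from root: B -> C -> A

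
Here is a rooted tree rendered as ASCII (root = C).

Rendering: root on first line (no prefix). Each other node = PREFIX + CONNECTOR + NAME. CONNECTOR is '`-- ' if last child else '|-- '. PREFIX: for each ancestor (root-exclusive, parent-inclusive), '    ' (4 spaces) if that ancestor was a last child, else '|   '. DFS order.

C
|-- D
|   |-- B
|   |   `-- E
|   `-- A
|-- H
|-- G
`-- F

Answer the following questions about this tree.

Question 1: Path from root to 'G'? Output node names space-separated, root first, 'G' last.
Answer: C G

Derivation:
Walk down from root: C -> G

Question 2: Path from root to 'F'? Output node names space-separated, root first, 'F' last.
Walk down from root: C -> F

Answer: C F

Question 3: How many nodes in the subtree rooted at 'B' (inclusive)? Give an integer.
Answer: 2

Derivation:
Subtree rooted at B contains: B, E
Count = 2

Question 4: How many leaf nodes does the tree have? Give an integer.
Leaves (nodes with no children): A, E, F, G, H

Answer: 5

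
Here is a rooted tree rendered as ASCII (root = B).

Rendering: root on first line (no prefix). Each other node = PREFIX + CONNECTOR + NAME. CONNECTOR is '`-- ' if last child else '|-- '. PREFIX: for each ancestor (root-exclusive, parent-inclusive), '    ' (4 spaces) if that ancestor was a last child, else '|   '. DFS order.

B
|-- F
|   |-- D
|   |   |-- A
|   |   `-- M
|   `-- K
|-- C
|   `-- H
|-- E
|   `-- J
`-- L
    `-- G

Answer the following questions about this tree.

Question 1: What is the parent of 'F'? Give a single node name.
Answer: B

Derivation:
Scan adjacency: F appears as child of B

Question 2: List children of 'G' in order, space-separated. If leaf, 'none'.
Node G's children (from adjacency): (leaf)

Answer: none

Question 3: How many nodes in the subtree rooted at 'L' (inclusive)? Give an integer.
Subtree rooted at L contains: G, L
Count = 2

Answer: 2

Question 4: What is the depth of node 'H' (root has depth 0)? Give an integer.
Answer: 2

Derivation:
Path from root to H: B -> C -> H
Depth = number of edges = 2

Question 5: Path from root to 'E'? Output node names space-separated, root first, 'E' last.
Walk down from root: B -> E

Answer: B E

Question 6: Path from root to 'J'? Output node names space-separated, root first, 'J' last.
Answer: B E J

Derivation:
Walk down from root: B -> E -> J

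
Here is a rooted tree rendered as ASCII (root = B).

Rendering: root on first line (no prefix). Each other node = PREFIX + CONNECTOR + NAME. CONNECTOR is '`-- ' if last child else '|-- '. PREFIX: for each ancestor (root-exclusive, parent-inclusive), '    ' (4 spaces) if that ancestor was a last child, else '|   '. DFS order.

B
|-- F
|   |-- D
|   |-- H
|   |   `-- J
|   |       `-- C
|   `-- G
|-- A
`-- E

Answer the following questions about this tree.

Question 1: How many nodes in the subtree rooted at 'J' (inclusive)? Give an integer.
Subtree rooted at J contains: C, J
Count = 2

Answer: 2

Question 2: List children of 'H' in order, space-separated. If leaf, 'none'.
Answer: J

Derivation:
Node H's children (from adjacency): J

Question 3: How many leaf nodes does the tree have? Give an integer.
Leaves (nodes with no children): A, C, D, E, G

Answer: 5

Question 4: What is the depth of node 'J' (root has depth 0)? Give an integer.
Path from root to J: B -> F -> H -> J
Depth = number of edges = 3

Answer: 3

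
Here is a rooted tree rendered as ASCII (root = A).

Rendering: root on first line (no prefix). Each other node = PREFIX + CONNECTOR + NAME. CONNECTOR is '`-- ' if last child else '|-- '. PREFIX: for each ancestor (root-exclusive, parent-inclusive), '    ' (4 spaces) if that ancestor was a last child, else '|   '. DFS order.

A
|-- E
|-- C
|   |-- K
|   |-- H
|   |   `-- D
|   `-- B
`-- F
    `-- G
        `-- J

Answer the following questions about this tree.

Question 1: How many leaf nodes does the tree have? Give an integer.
Leaves (nodes with no children): B, D, E, J, K

Answer: 5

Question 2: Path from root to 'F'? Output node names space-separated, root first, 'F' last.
Answer: A F

Derivation:
Walk down from root: A -> F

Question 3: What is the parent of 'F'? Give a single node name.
Scan adjacency: F appears as child of A

Answer: A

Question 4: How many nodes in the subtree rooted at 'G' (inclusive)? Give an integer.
Subtree rooted at G contains: G, J
Count = 2

Answer: 2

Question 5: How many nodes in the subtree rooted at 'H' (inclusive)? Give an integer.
Answer: 2

Derivation:
Subtree rooted at H contains: D, H
Count = 2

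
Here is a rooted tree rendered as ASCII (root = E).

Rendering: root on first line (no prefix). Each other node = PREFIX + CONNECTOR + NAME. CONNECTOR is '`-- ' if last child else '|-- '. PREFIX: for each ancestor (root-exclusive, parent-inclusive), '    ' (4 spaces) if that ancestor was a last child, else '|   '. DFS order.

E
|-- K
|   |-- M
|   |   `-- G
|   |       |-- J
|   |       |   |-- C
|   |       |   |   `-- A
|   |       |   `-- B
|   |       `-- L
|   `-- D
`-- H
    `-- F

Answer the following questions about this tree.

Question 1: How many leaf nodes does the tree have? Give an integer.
Leaves (nodes with no children): A, B, D, F, L

Answer: 5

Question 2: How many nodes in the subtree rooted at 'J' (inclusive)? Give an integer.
Subtree rooted at J contains: A, B, C, J
Count = 4

Answer: 4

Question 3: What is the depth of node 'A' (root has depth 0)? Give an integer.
Answer: 6

Derivation:
Path from root to A: E -> K -> M -> G -> J -> C -> A
Depth = number of edges = 6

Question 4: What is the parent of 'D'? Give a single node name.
Scan adjacency: D appears as child of K

Answer: K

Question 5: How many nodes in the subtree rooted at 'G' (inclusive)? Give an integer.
Subtree rooted at G contains: A, B, C, G, J, L
Count = 6

Answer: 6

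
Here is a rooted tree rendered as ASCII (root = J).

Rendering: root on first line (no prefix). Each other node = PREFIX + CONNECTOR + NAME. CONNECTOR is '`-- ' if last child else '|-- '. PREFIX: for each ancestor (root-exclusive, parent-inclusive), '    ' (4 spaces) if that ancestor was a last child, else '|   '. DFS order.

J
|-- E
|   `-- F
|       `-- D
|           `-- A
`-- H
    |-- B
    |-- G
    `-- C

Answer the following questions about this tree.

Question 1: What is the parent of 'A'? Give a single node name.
Answer: D

Derivation:
Scan adjacency: A appears as child of D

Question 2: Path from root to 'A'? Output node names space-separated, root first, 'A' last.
Answer: J E F D A

Derivation:
Walk down from root: J -> E -> F -> D -> A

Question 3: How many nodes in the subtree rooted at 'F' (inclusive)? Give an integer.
Subtree rooted at F contains: A, D, F
Count = 3

Answer: 3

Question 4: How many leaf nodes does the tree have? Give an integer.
Answer: 4

Derivation:
Leaves (nodes with no children): A, B, C, G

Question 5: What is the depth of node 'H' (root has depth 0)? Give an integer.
Answer: 1

Derivation:
Path from root to H: J -> H
Depth = number of edges = 1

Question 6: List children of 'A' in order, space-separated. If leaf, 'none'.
Node A's children (from adjacency): (leaf)

Answer: none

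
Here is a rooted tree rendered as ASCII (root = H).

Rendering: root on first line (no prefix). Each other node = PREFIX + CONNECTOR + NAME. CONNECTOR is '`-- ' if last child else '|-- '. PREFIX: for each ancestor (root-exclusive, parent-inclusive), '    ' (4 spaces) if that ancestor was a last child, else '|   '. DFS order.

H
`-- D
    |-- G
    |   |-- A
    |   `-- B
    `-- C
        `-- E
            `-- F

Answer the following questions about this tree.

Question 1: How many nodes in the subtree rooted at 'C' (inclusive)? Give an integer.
Answer: 3

Derivation:
Subtree rooted at C contains: C, E, F
Count = 3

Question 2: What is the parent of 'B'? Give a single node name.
Scan adjacency: B appears as child of G

Answer: G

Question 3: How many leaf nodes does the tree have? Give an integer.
Leaves (nodes with no children): A, B, F

Answer: 3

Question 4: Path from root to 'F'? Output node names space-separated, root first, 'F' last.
Answer: H D C E F

Derivation:
Walk down from root: H -> D -> C -> E -> F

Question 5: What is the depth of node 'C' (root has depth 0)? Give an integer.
Answer: 2

Derivation:
Path from root to C: H -> D -> C
Depth = number of edges = 2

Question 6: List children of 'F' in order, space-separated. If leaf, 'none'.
Answer: none

Derivation:
Node F's children (from adjacency): (leaf)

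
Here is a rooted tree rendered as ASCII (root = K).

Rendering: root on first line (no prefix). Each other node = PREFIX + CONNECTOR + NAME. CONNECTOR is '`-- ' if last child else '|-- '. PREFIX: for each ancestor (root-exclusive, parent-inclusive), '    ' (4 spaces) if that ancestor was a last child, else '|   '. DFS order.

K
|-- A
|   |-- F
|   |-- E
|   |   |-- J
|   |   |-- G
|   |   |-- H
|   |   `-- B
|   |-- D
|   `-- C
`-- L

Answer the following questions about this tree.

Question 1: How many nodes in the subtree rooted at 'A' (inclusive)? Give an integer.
Subtree rooted at A contains: A, B, C, D, E, F, G, H, J
Count = 9

Answer: 9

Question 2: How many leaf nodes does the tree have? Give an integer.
Leaves (nodes with no children): B, C, D, F, G, H, J, L

Answer: 8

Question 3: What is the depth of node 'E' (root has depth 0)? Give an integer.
Answer: 2

Derivation:
Path from root to E: K -> A -> E
Depth = number of edges = 2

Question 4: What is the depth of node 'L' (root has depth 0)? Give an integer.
Path from root to L: K -> L
Depth = number of edges = 1

Answer: 1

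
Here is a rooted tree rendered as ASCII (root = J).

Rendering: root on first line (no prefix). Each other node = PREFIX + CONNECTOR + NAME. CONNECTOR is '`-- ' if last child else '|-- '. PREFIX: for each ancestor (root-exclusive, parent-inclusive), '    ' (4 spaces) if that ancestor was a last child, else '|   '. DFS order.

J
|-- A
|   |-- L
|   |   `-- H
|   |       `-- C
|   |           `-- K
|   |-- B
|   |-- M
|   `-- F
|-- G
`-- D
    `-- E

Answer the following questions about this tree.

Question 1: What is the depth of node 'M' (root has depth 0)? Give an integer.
Answer: 2

Derivation:
Path from root to M: J -> A -> M
Depth = number of edges = 2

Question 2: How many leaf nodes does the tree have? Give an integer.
Answer: 6

Derivation:
Leaves (nodes with no children): B, E, F, G, K, M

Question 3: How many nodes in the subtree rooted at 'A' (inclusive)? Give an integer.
Answer: 8

Derivation:
Subtree rooted at A contains: A, B, C, F, H, K, L, M
Count = 8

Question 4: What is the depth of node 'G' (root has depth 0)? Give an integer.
Path from root to G: J -> G
Depth = number of edges = 1

Answer: 1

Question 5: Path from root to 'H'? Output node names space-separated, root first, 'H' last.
Answer: J A L H

Derivation:
Walk down from root: J -> A -> L -> H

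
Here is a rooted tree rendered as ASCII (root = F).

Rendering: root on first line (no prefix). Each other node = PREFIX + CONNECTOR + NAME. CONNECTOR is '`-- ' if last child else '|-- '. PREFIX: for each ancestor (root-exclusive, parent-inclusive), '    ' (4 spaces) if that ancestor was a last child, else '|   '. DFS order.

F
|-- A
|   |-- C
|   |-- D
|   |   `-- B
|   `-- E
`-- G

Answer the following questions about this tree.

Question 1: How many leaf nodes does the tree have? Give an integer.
Answer: 4

Derivation:
Leaves (nodes with no children): B, C, E, G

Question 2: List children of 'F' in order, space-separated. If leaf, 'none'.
Answer: A G

Derivation:
Node F's children (from adjacency): A, G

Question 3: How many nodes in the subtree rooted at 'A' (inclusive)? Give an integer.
Subtree rooted at A contains: A, B, C, D, E
Count = 5

Answer: 5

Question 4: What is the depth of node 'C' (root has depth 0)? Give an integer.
Answer: 2

Derivation:
Path from root to C: F -> A -> C
Depth = number of edges = 2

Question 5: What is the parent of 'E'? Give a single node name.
Answer: A

Derivation:
Scan adjacency: E appears as child of A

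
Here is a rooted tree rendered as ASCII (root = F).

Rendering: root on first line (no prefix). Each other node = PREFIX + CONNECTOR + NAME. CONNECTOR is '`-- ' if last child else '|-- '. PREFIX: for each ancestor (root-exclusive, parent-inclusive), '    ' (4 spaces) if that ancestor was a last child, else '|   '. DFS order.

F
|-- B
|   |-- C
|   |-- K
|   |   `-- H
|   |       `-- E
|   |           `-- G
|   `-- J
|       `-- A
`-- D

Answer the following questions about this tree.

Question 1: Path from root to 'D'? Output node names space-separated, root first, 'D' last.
Answer: F D

Derivation:
Walk down from root: F -> D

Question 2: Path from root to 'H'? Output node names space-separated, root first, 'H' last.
Walk down from root: F -> B -> K -> H

Answer: F B K H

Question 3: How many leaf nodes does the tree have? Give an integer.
Answer: 4

Derivation:
Leaves (nodes with no children): A, C, D, G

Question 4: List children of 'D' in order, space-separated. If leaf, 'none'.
Node D's children (from adjacency): (leaf)

Answer: none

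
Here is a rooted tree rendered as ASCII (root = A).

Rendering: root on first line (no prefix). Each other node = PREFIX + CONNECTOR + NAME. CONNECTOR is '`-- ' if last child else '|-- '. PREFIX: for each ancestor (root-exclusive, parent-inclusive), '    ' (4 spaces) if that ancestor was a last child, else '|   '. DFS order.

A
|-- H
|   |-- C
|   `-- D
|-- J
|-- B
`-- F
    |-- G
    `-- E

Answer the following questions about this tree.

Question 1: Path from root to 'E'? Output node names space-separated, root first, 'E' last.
Answer: A F E

Derivation:
Walk down from root: A -> F -> E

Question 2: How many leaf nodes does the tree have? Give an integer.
Leaves (nodes with no children): B, C, D, E, G, J

Answer: 6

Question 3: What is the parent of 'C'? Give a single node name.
Answer: H

Derivation:
Scan adjacency: C appears as child of H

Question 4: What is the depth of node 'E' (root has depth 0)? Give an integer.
Answer: 2

Derivation:
Path from root to E: A -> F -> E
Depth = number of edges = 2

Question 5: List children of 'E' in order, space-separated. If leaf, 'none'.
Node E's children (from adjacency): (leaf)

Answer: none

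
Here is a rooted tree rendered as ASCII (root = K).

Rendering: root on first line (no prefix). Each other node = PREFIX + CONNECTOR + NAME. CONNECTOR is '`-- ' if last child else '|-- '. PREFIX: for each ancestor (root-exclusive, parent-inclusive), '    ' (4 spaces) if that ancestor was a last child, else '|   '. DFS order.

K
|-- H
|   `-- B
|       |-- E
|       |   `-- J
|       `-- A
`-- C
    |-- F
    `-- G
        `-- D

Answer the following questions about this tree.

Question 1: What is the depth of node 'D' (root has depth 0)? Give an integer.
Path from root to D: K -> C -> G -> D
Depth = number of edges = 3

Answer: 3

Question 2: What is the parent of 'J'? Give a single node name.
Answer: E

Derivation:
Scan adjacency: J appears as child of E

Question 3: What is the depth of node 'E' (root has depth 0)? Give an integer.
Path from root to E: K -> H -> B -> E
Depth = number of edges = 3

Answer: 3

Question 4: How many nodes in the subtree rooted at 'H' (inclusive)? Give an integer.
Subtree rooted at H contains: A, B, E, H, J
Count = 5

Answer: 5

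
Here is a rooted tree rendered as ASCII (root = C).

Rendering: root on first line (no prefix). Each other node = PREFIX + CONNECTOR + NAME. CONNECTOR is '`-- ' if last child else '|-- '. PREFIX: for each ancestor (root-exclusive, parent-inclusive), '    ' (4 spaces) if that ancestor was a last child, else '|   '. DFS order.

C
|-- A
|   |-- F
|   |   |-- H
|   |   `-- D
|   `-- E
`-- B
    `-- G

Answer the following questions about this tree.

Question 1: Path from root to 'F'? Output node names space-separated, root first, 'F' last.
Answer: C A F

Derivation:
Walk down from root: C -> A -> F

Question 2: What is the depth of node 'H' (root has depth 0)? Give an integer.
Answer: 3

Derivation:
Path from root to H: C -> A -> F -> H
Depth = number of edges = 3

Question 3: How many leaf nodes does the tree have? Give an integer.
Leaves (nodes with no children): D, E, G, H

Answer: 4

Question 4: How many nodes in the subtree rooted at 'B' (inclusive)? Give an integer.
Answer: 2

Derivation:
Subtree rooted at B contains: B, G
Count = 2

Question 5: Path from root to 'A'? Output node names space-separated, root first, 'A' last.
Walk down from root: C -> A

Answer: C A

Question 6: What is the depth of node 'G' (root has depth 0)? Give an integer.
Path from root to G: C -> B -> G
Depth = number of edges = 2

Answer: 2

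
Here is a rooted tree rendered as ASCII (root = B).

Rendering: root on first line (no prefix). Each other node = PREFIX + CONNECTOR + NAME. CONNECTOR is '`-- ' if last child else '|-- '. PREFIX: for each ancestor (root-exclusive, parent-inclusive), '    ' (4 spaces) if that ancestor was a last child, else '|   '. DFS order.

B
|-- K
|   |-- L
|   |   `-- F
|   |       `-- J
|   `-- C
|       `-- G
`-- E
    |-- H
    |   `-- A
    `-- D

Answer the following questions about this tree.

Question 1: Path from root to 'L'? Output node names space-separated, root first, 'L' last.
Answer: B K L

Derivation:
Walk down from root: B -> K -> L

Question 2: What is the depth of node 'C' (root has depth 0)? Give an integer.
Answer: 2

Derivation:
Path from root to C: B -> K -> C
Depth = number of edges = 2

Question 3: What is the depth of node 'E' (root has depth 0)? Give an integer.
Path from root to E: B -> E
Depth = number of edges = 1

Answer: 1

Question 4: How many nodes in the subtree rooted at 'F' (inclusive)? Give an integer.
Subtree rooted at F contains: F, J
Count = 2

Answer: 2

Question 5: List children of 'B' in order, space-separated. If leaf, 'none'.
Node B's children (from adjacency): K, E

Answer: K E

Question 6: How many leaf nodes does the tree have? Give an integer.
Leaves (nodes with no children): A, D, G, J

Answer: 4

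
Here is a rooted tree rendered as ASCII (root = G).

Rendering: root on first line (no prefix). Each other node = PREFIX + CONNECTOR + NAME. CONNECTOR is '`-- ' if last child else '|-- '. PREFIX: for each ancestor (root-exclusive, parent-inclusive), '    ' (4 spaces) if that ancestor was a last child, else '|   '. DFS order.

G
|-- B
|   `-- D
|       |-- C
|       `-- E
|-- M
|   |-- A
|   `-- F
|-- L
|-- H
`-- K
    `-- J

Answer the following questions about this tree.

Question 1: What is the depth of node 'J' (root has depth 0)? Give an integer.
Answer: 2

Derivation:
Path from root to J: G -> K -> J
Depth = number of edges = 2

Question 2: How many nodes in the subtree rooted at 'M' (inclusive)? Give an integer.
Answer: 3

Derivation:
Subtree rooted at M contains: A, F, M
Count = 3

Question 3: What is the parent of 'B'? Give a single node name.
Answer: G

Derivation:
Scan adjacency: B appears as child of G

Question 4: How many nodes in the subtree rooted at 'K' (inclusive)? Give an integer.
Subtree rooted at K contains: J, K
Count = 2

Answer: 2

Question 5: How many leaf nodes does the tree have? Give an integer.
Leaves (nodes with no children): A, C, E, F, H, J, L

Answer: 7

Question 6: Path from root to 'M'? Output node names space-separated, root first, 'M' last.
Walk down from root: G -> M

Answer: G M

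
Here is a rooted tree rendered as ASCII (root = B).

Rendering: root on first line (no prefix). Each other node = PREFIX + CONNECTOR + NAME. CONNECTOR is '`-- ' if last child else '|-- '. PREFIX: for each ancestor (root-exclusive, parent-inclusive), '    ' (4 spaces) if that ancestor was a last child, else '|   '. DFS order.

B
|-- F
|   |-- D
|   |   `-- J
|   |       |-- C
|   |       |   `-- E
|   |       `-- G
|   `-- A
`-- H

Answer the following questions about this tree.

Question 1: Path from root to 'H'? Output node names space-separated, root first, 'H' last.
Answer: B H

Derivation:
Walk down from root: B -> H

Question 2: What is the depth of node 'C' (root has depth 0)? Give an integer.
Answer: 4

Derivation:
Path from root to C: B -> F -> D -> J -> C
Depth = number of edges = 4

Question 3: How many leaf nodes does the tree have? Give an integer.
Answer: 4

Derivation:
Leaves (nodes with no children): A, E, G, H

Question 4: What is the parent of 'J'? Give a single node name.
Answer: D

Derivation:
Scan adjacency: J appears as child of D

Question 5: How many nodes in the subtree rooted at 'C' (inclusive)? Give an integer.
Answer: 2

Derivation:
Subtree rooted at C contains: C, E
Count = 2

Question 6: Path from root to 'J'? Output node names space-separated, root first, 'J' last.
Answer: B F D J

Derivation:
Walk down from root: B -> F -> D -> J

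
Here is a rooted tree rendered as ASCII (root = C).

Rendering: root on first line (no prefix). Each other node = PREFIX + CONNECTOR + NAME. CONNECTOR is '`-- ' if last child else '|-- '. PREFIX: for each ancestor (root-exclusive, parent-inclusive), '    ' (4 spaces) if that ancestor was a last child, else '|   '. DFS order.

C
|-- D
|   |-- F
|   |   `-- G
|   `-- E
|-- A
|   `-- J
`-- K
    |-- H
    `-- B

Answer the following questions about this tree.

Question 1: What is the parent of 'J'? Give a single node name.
Answer: A

Derivation:
Scan adjacency: J appears as child of A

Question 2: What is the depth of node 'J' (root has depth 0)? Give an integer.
Path from root to J: C -> A -> J
Depth = number of edges = 2

Answer: 2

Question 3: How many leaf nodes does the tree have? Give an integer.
Leaves (nodes with no children): B, E, G, H, J

Answer: 5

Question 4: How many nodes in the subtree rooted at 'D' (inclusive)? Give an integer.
Subtree rooted at D contains: D, E, F, G
Count = 4

Answer: 4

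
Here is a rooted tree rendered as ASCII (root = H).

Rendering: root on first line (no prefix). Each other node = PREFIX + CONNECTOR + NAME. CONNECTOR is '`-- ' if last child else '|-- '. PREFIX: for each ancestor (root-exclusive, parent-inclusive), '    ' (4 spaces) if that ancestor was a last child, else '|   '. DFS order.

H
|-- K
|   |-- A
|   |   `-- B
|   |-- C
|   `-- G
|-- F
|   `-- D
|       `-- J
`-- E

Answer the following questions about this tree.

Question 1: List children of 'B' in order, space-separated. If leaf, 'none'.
Answer: none

Derivation:
Node B's children (from adjacency): (leaf)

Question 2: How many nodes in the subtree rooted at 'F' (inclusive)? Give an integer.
Subtree rooted at F contains: D, F, J
Count = 3

Answer: 3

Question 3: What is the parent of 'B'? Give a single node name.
Scan adjacency: B appears as child of A

Answer: A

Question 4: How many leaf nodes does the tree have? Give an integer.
Answer: 5

Derivation:
Leaves (nodes with no children): B, C, E, G, J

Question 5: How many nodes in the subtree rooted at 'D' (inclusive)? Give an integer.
Subtree rooted at D contains: D, J
Count = 2

Answer: 2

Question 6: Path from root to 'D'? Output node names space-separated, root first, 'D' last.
Answer: H F D

Derivation:
Walk down from root: H -> F -> D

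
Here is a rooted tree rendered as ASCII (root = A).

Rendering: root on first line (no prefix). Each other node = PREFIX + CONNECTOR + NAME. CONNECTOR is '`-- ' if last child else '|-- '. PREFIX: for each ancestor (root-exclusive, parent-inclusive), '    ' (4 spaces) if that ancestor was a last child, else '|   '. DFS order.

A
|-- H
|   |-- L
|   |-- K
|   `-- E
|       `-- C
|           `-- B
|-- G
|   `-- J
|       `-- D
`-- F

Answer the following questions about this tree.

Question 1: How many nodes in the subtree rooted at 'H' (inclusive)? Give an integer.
Answer: 6

Derivation:
Subtree rooted at H contains: B, C, E, H, K, L
Count = 6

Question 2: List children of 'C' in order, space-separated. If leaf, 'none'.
Answer: B

Derivation:
Node C's children (from adjacency): B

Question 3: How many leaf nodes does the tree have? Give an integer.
Answer: 5

Derivation:
Leaves (nodes with no children): B, D, F, K, L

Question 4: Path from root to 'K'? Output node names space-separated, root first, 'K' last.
Walk down from root: A -> H -> K

Answer: A H K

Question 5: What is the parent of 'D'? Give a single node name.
Answer: J

Derivation:
Scan adjacency: D appears as child of J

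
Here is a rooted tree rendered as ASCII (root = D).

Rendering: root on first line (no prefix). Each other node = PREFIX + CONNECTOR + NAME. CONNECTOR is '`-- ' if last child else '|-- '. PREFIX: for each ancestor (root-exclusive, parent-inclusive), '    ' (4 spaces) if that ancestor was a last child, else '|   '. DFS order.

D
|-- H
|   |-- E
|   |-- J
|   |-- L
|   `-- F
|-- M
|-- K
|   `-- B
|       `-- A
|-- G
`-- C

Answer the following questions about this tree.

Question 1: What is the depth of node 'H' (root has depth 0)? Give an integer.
Path from root to H: D -> H
Depth = number of edges = 1

Answer: 1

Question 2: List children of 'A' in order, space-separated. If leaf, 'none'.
Answer: none

Derivation:
Node A's children (from adjacency): (leaf)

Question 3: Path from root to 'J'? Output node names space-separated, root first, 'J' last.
Walk down from root: D -> H -> J

Answer: D H J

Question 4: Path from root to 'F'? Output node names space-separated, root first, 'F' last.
Answer: D H F

Derivation:
Walk down from root: D -> H -> F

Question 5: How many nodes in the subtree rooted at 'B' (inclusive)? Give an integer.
Answer: 2

Derivation:
Subtree rooted at B contains: A, B
Count = 2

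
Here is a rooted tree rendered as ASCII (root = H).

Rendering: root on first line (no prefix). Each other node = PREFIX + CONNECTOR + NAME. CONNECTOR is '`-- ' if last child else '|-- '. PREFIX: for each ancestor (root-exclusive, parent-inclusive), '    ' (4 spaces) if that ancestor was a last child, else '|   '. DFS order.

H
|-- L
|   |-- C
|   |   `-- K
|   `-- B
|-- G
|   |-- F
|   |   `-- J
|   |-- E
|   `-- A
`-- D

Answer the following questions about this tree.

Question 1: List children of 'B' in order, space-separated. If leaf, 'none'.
Answer: none

Derivation:
Node B's children (from adjacency): (leaf)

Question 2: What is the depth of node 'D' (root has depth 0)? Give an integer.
Path from root to D: H -> D
Depth = number of edges = 1

Answer: 1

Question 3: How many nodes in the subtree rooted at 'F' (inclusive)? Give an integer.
Answer: 2

Derivation:
Subtree rooted at F contains: F, J
Count = 2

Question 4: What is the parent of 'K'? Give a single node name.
Answer: C

Derivation:
Scan adjacency: K appears as child of C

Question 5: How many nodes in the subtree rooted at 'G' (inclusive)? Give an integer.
Answer: 5

Derivation:
Subtree rooted at G contains: A, E, F, G, J
Count = 5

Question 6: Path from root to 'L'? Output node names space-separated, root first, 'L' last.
Walk down from root: H -> L

Answer: H L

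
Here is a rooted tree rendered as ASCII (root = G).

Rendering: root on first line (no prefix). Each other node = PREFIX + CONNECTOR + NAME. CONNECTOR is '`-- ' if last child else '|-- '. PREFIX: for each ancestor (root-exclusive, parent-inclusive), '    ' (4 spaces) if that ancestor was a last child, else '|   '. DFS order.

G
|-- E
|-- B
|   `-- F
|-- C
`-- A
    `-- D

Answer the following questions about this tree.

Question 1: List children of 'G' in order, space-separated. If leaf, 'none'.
Node G's children (from adjacency): E, B, C, A

Answer: E B C A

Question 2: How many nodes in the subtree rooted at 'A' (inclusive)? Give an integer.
Answer: 2

Derivation:
Subtree rooted at A contains: A, D
Count = 2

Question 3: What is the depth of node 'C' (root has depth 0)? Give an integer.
Answer: 1

Derivation:
Path from root to C: G -> C
Depth = number of edges = 1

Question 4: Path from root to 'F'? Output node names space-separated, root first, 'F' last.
Walk down from root: G -> B -> F

Answer: G B F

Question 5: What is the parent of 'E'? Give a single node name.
Scan adjacency: E appears as child of G

Answer: G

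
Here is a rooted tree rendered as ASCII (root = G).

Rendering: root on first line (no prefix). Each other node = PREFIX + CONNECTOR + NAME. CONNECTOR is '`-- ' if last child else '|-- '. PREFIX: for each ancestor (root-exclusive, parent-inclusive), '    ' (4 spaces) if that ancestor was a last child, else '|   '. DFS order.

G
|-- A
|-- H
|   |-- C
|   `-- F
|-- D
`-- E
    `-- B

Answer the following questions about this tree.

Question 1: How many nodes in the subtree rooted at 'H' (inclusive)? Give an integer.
Answer: 3

Derivation:
Subtree rooted at H contains: C, F, H
Count = 3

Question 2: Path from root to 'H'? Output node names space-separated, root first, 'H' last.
Walk down from root: G -> H

Answer: G H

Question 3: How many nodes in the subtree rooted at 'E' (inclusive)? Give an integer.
Answer: 2

Derivation:
Subtree rooted at E contains: B, E
Count = 2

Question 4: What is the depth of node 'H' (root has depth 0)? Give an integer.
Answer: 1

Derivation:
Path from root to H: G -> H
Depth = number of edges = 1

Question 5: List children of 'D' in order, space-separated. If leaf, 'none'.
Node D's children (from adjacency): (leaf)

Answer: none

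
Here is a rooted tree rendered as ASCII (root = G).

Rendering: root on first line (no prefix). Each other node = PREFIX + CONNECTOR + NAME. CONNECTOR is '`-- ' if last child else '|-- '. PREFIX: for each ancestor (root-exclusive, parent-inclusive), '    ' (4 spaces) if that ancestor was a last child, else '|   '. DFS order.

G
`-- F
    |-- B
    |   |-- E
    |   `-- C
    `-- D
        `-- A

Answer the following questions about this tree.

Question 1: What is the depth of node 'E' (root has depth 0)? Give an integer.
Answer: 3

Derivation:
Path from root to E: G -> F -> B -> E
Depth = number of edges = 3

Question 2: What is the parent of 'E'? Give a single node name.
Answer: B

Derivation:
Scan adjacency: E appears as child of B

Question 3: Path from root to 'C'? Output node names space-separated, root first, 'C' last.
Walk down from root: G -> F -> B -> C

Answer: G F B C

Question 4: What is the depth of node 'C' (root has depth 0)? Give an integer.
Answer: 3

Derivation:
Path from root to C: G -> F -> B -> C
Depth = number of edges = 3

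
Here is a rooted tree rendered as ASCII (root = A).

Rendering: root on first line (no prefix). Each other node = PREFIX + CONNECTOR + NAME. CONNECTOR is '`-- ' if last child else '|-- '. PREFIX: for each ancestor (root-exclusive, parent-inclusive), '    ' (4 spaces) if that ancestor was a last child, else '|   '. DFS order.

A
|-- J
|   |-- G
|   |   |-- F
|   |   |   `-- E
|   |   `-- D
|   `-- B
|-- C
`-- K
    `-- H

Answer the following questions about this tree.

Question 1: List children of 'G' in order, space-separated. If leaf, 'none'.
Node G's children (from adjacency): F, D

Answer: F D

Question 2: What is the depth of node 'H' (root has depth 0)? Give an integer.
Path from root to H: A -> K -> H
Depth = number of edges = 2

Answer: 2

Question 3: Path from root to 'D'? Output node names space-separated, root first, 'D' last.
Answer: A J G D

Derivation:
Walk down from root: A -> J -> G -> D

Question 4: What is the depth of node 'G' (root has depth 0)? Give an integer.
Path from root to G: A -> J -> G
Depth = number of edges = 2

Answer: 2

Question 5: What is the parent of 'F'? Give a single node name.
Scan adjacency: F appears as child of G

Answer: G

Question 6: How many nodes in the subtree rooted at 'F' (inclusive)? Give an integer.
Subtree rooted at F contains: E, F
Count = 2

Answer: 2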